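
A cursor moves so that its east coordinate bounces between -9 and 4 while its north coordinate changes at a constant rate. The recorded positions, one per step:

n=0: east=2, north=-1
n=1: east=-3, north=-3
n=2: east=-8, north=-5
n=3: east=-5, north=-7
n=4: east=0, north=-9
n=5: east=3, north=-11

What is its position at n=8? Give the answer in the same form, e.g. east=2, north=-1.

The east coordinate travels 5 per step and bounces off the walls at -9 and 4.
  step 6: 3 → -2
  step 7: -2 → -7
  step 8: -7 → -6
The north coordinate changes by -2 each step: at step 8 it is -17.

east=-6, north=-17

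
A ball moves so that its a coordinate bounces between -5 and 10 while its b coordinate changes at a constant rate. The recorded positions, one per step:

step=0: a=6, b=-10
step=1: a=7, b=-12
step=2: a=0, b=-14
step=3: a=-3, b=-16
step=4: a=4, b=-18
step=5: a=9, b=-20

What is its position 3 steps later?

The a coordinate reflects between -5 and 10, moving 7 per step.
  step 6: 9 → 2
  step 7: 2 → -5
  step 8: -5 → 2
The b coordinate changes by -2 each step: at step 8 it is -26.

a=2, b=-26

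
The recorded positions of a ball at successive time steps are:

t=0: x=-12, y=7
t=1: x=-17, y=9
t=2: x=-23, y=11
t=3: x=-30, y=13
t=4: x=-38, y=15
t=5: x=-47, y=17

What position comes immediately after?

x=-57, y=19

First differences are (-5, +2), (-6, +2), (-7, +2), (-8, +2), (-9, +2); their common second difference is (-1, +0) (constant acceleration).
step 6: x=-47, y=17 + (-10, +2) → x=-57, y=19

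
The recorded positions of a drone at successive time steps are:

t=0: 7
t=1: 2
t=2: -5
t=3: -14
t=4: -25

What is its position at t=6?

-53

First differences are -5, -7, -9, -11; their common second difference is -2 (constant acceleration).
step 5: -25 − 13 → -38
step 6: -38 − 15 → -53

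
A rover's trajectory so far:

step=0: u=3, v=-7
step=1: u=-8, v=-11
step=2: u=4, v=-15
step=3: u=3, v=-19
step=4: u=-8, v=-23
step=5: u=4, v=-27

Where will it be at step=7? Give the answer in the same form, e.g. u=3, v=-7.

The u coordinate repeats the cycle [3, -8, 4] with period 3; step 7 mod 3 = 1, giving -8.
The v coordinate changes by -4 each step, so at step 7 it is -7 + 7·(-4) = -35.

u=-8, v=-35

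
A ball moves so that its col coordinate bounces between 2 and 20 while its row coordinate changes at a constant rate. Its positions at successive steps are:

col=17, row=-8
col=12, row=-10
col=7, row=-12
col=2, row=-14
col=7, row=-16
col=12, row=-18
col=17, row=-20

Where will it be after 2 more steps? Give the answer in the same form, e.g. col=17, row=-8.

col=13, row=-24

The col coordinate reflects between 2 and 20, moving 5 per step.
  step 7: 17 → 18
  step 8: 18 → 13
The row coordinate changes by -2 each step: at step 8 it is -24.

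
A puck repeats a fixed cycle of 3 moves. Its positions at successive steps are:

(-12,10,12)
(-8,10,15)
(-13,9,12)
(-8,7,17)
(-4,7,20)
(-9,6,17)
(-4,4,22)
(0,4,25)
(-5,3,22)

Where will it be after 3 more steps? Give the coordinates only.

(-1,0,27)

The moves between consecutive positions are (+4,+0,+3), (-5,-1,-3), (+5,-2,+5), (+4,+0,+3), (-5,-1,-3), (+5,-2,+5), (+4,+0,+3), (-5,-1,-3); they repeat the 3-cycle [(+4,+0,+3), (-5,-1,-3), (+5,-2,+5)].
step 9: apply (+5,-2,+5) → (0,1,27)
step 10: apply (+4,+0,+3) → (4,1,30)
step 11: apply (-5,-1,-3) → (-1,0,27)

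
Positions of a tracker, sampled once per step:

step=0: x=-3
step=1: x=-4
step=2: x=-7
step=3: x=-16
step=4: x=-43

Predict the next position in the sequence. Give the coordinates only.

Step-to-step displacements: -1, -3, -9, -27; each is 3× the previous.
step 5: -43 − 81 → x=-124

x=-124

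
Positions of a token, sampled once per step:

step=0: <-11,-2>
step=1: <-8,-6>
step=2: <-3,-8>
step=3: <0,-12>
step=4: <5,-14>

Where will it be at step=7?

Step-to-step displacements: <+3,-4>, <+5,-2>, <+3,-4>, <+5,-2> — a repeating cycle of length 2.
step 5: apply <+3,-4> → <8,-18>
step 6: apply <+5,-2> → <13,-20>
step 7: apply <+3,-4> → <16,-24>

<16,-24>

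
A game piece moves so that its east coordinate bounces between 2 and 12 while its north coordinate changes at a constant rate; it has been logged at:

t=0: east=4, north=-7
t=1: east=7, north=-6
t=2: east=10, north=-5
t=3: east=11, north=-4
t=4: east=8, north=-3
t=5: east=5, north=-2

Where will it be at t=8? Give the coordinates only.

The east coordinate reflects between 2 and 12, moving 3 per step.
  step 6: 5 → 2
  step 7: 2 → 5
  step 8: 5 → 8
The north coordinate changes by +1 each step: at step 8 it is 1.

east=8, north=1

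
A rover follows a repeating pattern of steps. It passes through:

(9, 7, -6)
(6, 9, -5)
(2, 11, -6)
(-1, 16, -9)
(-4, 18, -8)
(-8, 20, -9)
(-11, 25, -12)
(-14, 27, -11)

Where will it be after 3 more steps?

The moves between consecutive positions are (-3, +2, +1), (-4, +2, -1), (-3, +5, -3), (-3, +2, +1), (-4, +2, -1), (-3, +5, -3), (-3, +2, +1); they repeat the 3-cycle [(-3, +2, +1), (-4, +2, -1), (-3, +5, -3)].
step 8: apply (-4, +2, -1) → (-18, 29, -12)
step 9: apply (-3, +5, -3) → (-21, 34, -15)
step 10: apply (-3, +2, +1) → (-24, 36, -14)

(-24, 36, -14)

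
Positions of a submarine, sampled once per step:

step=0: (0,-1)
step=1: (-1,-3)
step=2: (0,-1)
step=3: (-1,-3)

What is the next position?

(0,-1)

The jumps are (-1,-2), (+1,+2), (-1,-2) — a geometric progression with ratio -1.
step 4: (-1,-3) + (+1,+2) → (0,-1)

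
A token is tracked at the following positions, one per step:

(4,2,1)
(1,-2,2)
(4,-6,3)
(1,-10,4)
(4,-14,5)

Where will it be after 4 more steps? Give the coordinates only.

The first coordinate repeats the cycle [4, 1] with period 2; step 8 mod 2 = 0, giving 4.
The second coordinate changes by -4 each step, so at step 8 it is 2 + 8·(-4) = -30.
The third coordinate changes by +1 each step, so at step 8 it is 1 + 8·(1) = 9.

(4,-30,9)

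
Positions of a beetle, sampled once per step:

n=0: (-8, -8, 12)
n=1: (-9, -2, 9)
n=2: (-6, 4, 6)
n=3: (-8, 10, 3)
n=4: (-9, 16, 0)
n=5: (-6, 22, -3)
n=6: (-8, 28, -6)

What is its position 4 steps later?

First: cycles through -8, -9, -6 every 3 steps. Step 10 lands at position 1 of the cycle → -9.
Second: linear, +6 per step → 52 at step 10.
Third: linear, -3 per step → -18 at step 10.

(-9, 52, -18)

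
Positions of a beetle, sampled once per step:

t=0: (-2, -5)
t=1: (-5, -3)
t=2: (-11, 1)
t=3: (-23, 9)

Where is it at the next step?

(-47, 25)

Consecutive displacements (-3, +2), (-6, +4), (-12, +8) scale by a factor of 2 each step.
step 4: (-23, 9) + (-24, +16) → (-47, 25)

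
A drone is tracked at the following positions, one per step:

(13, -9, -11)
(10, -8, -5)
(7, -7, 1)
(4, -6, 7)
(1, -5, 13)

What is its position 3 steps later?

Constant displacement of (-3, +1, +6) per step.
step 5: (1, -5, 13) + (-3, +1, +6) → (-2, -4, 19)
step 6: (-2, -4, 19) + (-3, +1, +6) → (-5, -3, 25)
step 7: (-5, -3, 25) + (-3, +1, +6) → (-8, -2, 31)

(-8, -2, 31)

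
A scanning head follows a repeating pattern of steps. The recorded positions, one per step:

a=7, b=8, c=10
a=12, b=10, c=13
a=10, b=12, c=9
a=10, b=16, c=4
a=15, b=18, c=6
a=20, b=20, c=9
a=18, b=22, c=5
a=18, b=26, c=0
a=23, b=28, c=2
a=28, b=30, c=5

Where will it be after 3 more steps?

Step-to-step displacements: (+5, +2, +3), (-2, +2, -4), (+0, +4, -5), (+5, +2, +2), (+5, +2, +3), (-2, +2, -4), (+0, +4, -5), (+5, +2, +2), (+5, +2, +3) — a repeating cycle of length 4.
step 10: apply (-2, +2, -4) → a=26, b=32, c=1
step 11: apply (+0, +4, -5) → a=26, b=36, c=-4
step 12: apply (+5, +2, +2) → a=31, b=38, c=-2

a=31, b=38, c=-2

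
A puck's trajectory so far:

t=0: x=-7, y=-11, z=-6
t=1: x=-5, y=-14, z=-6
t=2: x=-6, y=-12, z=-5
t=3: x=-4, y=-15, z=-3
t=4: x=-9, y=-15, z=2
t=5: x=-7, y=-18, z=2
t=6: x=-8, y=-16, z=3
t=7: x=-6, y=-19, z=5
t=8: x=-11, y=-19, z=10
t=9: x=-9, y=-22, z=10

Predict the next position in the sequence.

x=-10, y=-20, z=11

Step-to-step displacements: (+2, -3, +0), (-1, +2, +1), (+2, -3, +2), (-5, +0, +5), (+2, -3, +0), (-1, +2, +1), (+2, -3, +2), (-5, +0, +5), (+2, -3, +0) — a repeating cycle of length 4.
step 10: apply (-1, +2, +1) → x=-10, y=-20, z=11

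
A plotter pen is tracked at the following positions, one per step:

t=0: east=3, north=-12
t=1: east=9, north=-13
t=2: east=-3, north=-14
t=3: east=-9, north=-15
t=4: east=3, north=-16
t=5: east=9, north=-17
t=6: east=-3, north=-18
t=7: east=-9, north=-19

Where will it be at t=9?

east=9, north=-21

East: cycles through 3, 9, -3, -9 every 4 steps. Step 9 lands at position 1 of the cycle → 9.
North: linear, -1 per step → -21 at step 9.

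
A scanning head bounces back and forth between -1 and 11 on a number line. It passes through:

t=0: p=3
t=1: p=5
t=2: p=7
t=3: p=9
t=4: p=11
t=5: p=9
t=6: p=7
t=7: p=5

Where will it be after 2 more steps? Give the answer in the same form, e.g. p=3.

p=1

The value travels 2 per step and bounces off the walls at -1 and 11.
  step 8: 5 → 3
  step 9: 3 → 1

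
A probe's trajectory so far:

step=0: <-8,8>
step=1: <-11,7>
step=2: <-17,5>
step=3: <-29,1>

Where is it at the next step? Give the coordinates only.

The jumps are <-3,-1>, <-6,-2>, <-12,-4> — a geometric progression with ratio 2.
step 4: <-29,1> + <-24,-8> → <-53,-7>

<-53,-7>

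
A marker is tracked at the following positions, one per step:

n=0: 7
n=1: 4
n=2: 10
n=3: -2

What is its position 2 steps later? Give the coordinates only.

Consecutive displacements -3, +6, -12 scale by a factor of -2 each step.
step 4: -2 + 24 → 22
step 5: 22 − 48 → -26

-26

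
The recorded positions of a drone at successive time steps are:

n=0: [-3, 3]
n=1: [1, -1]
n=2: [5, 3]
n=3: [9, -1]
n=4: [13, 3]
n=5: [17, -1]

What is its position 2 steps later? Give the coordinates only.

The first coordinate changes by +4 each step, so at step 7 it is -3 + 7·(4) = 25.
The second coordinate repeats the cycle [3, -1] with period 2; step 7 mod 2 = 1, giving -1.

[25, -1]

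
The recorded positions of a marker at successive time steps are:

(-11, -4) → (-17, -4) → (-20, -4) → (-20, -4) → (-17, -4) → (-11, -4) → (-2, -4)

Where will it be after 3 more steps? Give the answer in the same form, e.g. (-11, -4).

Taking differences between consecutive positions: (-6, +0), (-3, +0), (+0, +0), (+3, +0), (+6, +0), (+9, +0). These grow by (+3, +0) each step.
step 7: (-2, -4) + (+12, +0) → (10, -4)
step 8: (10, -4) + (+15, +0) → (25, -4)
step 9: (25, -4) + (+18, +0) → (43, -4)

(43, -4)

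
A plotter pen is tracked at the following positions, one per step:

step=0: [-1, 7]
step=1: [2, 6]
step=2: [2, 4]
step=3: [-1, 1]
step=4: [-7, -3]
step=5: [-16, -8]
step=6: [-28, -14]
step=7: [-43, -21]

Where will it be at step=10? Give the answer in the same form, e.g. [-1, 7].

Taking differences between consecutive positions: [+3, -1], [+0, -2], [-3, -3], [-6, -4], [-9, -5], [-12, -6], [-15, -7]. These grow by [-3, -1] each step.
step 8: [-43, -21] + [-18, -8] → [-61, -29]
step 9: [-61, -29] + [-21, -9] → [-82, -38]
step 10: [-82, -38] + [-24, -10] → [-106, -48]

[-106, -48]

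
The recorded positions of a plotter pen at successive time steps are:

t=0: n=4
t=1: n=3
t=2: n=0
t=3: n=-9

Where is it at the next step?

Step-to-step displacements: -1, -3, -9; each is 3× the previous.
step 4: -9 − 27 → n=-36

n=-36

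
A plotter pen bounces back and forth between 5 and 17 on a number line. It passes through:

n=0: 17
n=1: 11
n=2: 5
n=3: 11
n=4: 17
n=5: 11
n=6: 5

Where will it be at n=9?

11

The value reflects between 5 and 17, moving 6 per step.
  step 7: 5 → 11
  step 8: 11 → 17
  step 9: 17 → 11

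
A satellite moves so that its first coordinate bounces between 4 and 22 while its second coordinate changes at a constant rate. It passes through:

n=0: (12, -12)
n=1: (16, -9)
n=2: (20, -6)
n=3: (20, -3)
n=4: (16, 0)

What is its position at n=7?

The first coordinate travels 4 per step and bounces off the walls at 4 and 22.
  step 5: 16 → 12
  step 6: 12 → 8
  step 7: 8 → 4
The second coordinate changes by +3 each step: at step 7 it is 9.

(4, 9)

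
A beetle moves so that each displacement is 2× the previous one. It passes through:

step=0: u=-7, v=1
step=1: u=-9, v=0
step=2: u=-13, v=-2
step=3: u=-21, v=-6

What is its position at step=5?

u=-69, v=-30

Step-to-step displacements: (-2,-1), (-4,-2), (-8,-4); each is 2× the previous.
step 4: u=-21, v=-6 + (-16,-8) → u=-37, v=-14
step 5: u=-37, v=-14 + (-32,-16) → u=-69, v=-30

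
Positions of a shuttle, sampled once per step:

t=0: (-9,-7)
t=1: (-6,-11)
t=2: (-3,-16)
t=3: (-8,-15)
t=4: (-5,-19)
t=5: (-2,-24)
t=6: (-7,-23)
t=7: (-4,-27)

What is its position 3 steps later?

The moves between consecutive positions are (+3,-4), (+3,-5), (-5,+1), (+3,-4), (+3,-5), (-5,+1), (+3,-4); they repeat the 3-cycle [(+3,-4), (+3,-5), (-5,+1)].
step 8: apply (+3,-5) → (-1,-32)
step 9: apply (-5,+1) → (-6,-31)
step 10: apply (+3,-4) → (-3,-35)

(-3,-35)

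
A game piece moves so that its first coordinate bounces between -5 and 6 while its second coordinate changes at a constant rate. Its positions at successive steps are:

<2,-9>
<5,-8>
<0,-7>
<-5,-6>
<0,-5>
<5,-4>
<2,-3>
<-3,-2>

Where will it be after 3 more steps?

<4,1>

The first coordinate travels 5 per step and bounces off the walls at -5 and 6.
  step 8: -3 → -2
  step 9: -2 → 3
  step 10: 3 → 4
The second coordinate changes by +1 each step: at step 10 it is 1.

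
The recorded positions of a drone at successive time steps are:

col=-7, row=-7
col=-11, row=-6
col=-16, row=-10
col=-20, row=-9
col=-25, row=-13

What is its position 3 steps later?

Differencing gives (-4, +1), (-5, -4), (-4, +1), (-5, -4). This is the pattern (-4, +1), (-5, -4) repeated.
step 5: apply (-4, +1) → col=-29, row=-12
step 6: apply (-5, -4) → col=-34, row=-16
step 7: apply (-4, +1) → col=-38, row=-15

col=-38, row=-15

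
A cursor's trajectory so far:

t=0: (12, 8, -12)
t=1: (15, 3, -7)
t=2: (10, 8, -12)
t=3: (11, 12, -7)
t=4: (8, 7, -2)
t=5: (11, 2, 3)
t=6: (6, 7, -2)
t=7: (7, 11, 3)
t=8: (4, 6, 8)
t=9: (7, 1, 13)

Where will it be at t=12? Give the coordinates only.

(0, 5, 18)

Differencing gives (+3, -5, +5), (-5, +5, -5), (+1, +4, +5), (-3, -5, +5), (+3, -5, +5), (-5, +5, -5), (+1, +4, +5), (-3, -5, +5), (+3, -5, +5). This is the pattern (+3, -5, +5), (-5, +5, -5), (+1, +4, +5), (-3, -5, +5) repeated.
step 10: apply (-5, +5, -5) → (2, 6, 8)
step 11: apply (+1, +4, +5) → (3, 10, 13)
step 12: apply (-3, -5, +5) → (0, 5, 18)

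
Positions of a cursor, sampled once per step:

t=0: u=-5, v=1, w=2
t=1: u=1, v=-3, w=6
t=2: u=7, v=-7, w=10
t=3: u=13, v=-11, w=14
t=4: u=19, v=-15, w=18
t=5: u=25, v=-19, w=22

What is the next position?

u=31, v=-23, w=26

The position changes by (+6,-4,+4) every step.
step 6: u=25, v=-19, w=22 + (+6,-4,+4) → u=31, v=-23, w=26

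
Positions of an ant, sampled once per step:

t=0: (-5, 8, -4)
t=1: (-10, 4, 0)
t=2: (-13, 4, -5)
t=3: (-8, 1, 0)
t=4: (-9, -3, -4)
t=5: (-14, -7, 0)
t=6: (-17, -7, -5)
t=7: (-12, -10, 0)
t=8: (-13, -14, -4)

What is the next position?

(-18, -18, 0)

Step-to-step displacements: (-5, -4, +4), (-3, +0, -5), (+5, -3, +5), (-1, -4, -4), (-5, -4, +4), (-3, +0, -5), (+5, -3, +5), (-1, -4, -4) — a repeating cycle of length 4.
step 9: apply (-5, -4, +4) → (-18, -18, 0)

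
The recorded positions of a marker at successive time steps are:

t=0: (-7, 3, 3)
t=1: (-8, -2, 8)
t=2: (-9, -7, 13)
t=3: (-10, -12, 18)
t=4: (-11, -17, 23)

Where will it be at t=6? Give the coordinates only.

Constant displacement of (-1, -5, +5) per step.
step 5: (-11, -17, 23) + (-1, -5, +5) → (-12, -22, 28)
step 6: (-12, -22, 28) + (-1, -5, +5) → (-13, -27, 33)

(-13, -27, 33)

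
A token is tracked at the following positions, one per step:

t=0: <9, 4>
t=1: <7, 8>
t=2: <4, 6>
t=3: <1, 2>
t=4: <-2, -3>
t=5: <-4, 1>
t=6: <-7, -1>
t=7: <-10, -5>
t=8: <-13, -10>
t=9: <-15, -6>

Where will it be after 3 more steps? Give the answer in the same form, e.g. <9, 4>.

Step-to-step displacements: <-2, +4>, <-3, -2>, <-3, -4>, <-3, -5>, <-2, +4>, <-3, -2>, <-3, -4>, <-3, -5>, <-2, +4> — a repeating cycle of length 4.
step 10: apply <-3, -2> → <-18, -8>
step 11: apply <-3, -4> → <-21, -12>
step 12: apply <-3, -5> → <-24, -17>

<-24, -17>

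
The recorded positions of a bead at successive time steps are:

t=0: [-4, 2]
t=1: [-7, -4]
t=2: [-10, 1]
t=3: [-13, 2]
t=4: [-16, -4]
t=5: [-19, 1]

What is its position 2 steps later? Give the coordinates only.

[-25, -4]

The first coordinate changes by -3 each step, so at step 7 it is -4 + 7·(-3) = -25.
The second coordinate repeats the cycle [2, -4, 1] with period 3; step 7 mod 3 = 1, giving -4.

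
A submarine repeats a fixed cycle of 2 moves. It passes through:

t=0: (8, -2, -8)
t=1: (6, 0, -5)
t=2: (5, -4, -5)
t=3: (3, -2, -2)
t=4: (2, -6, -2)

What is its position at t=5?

Differencing gives (-2, +2, +3), (-1, -4, +0), (-2, +2, +3), (-1, -4, +0). This is the pattern (-2, +2, +3), (-1, -4, +0) repeated.
step 5: apply (-2, +2, +3) → (0, -4, 1)

(0, -4, 1)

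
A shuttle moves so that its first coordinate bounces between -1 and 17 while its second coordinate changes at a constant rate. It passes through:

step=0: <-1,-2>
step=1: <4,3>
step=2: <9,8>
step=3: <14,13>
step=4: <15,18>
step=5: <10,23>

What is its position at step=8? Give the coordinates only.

The first coordinate travels 5 per step and bounces off the walls at -1 and 17.
  step 6: 10 → 5
  step 7: 5 → 0
  step 8: 0 → 3
The second coordinate changes by +5 each step: at step 8 it is 38.

<3,38>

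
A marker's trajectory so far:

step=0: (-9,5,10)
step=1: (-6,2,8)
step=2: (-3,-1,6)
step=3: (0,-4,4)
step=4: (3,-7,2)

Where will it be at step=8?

(15,-19,-6)

Constant displacement of (+3,-3,-2) per step.
step 5: (3,-7,2) + (+3,-3,-2) → (6,-10,0)
step 6: (6,-10,0) + (+3,-3,-2) → (9,-13,-2)
step 7: (9,-13,-2) + (+3,-3,-2) → (12,-16,-4)
step 8: (12,-16,-4) + (+3,-3,-2) → (15,-19,-6)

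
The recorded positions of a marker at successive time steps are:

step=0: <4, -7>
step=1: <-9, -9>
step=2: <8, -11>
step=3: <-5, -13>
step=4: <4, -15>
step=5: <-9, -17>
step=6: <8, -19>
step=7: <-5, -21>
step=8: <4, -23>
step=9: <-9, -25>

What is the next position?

First: cycles through 4, -9, 8, -5 every 4 steps. Step 10 lands at position 2 of the cycle → 8.
Second: linear, -2 per step → -27 at step 10.

<8, -27>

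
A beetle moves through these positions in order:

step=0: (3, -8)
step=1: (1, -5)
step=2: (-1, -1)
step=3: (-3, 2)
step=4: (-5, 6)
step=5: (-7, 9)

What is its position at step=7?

Step-to-step displacements: (-2, +3), (-2, +4), (-2, +3), (-2, +4), (-2, +3) — a repeating cycle of length 2.
step 6: apply (-2, +4) → (-9, 13)
step 7: apply (-2, +3) → (-11, 16)

(-11, 16)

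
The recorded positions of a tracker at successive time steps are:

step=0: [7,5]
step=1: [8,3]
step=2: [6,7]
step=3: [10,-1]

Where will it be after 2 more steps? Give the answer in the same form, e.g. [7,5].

The jumps are [+1,-2], [-2,+4], [+4,-8] — a geometric progression with ratio -2.
step 4: [10,-1] + [-8,+16] → [2,15]
step 5: [2,15] + [+16,-32] → [18,-17]

[18,-17]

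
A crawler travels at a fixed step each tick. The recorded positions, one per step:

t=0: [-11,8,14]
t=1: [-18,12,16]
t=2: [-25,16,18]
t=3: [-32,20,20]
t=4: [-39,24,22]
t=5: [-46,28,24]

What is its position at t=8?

[-67,40,30]

Each step adds [-7,+4,+2] to the position.
step 6: [-46,28,24] + [-7,+4,+2] → [-53,32,26]
step 7: [-53,32,26] + [-7,+4,+2] → [-60,36,28]
step 8: [-60,36,28] + [-7,+4,+2] → [-67,40,30]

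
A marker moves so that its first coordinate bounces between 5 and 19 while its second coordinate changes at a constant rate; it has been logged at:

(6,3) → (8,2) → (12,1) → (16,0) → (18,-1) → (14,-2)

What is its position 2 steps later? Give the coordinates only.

The first coordinate travels 4 per step and bounces off the walls at 5 and 19.
  step 6: 14 → 10
  step 7: 10 → 6
The second coordinate changes by -1 each step: at step 7 it is -4.

(6,-4)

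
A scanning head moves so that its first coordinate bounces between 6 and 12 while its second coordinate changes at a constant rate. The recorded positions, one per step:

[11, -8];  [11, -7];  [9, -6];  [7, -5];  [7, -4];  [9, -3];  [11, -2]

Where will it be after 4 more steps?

The first coordinate travels 2 per step and bounces off the walls at 6 and 12.
  step 7: 11 → 11
  step 8: 11 → 9
  step 9: 9 → 7
  step 10: 7 → 7
The second coordinate changes by +1 each step: at step 10 it is 2.

[7, 2]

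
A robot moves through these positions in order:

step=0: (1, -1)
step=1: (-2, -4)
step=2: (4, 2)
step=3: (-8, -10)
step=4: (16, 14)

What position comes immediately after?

Step-to-step displacements: (-3, -3), (+6, +6), (-12, -12), (+24, +24); each is -2× the previous.
step 5: (16, 14) + (-48, -48) → (-32, -34)

(-32, -34)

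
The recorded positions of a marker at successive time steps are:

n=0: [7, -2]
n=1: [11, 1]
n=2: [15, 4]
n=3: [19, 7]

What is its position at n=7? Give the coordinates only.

[35, 19]

The position changes by [+4, +3] every step.
step 4: [19, 7] + [+4, +3] → [23, 10]
step 5: [23, 10] + [+4, +3] → [27, 13]
step 6: [27, 13] + [+4, +3] → [31, 16]
step 7: [31, 16] + [+4, +3] → [35, 19]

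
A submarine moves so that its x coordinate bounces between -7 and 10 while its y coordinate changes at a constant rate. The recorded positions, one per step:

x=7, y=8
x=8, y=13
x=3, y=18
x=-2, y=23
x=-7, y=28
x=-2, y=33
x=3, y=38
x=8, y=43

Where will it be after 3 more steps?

x=-3, y=58

The x coordinate travels 5 per step and bounces off the walls at -7 and 10.
  step 8: 8 → 7
  step 9: 7 → 2
  step 10: 2 → -3
The y coordinate changes by +5 each step: at step 10 it is 58.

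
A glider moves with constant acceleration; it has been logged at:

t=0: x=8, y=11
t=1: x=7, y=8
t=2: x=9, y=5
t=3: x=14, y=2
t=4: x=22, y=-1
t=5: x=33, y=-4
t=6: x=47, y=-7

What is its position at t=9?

Taking differences between consecutive positions: (-1,-3), (+2,-3), (+5,-3), (+8,-3), (+11,-3), (+14,-3). These grow by (+3,+0) each step.
step 7: x=47, y=-7 + (+17,-3) → x=64, y=-10
step 8: x=64, y=-10 + (+20,-3) → x=84, y=-13
step 9: x=84, y=-13 + (+23,-3) → x=107, y=-16

x=107, y=-16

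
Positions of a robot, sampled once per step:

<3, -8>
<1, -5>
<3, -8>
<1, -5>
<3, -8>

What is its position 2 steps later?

<3, -8>

Step-to-step displacements: <-2, +3>, <+2, -3>, <-2, +3>, <+2, -3>; each is -1× the previous.
step 5: <3, -8> + <-2, +3> → <1, -5>
step 6: <1, -5> + <+2, -3> → <3, -8>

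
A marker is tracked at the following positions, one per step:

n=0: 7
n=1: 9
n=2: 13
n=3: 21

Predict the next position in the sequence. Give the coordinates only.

The jumps are +2, +4, +8 — a geometric progression with ratio 2.
step 4: 21 + 16 → 37

37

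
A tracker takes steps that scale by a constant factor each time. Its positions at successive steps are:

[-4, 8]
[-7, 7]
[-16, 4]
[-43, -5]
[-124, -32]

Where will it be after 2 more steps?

Step-to-step displacements: [-3, -1], [-9, -3], [-27, -9], [-81, -27]; each is 3× the previous.
step 5: [-124, -32] + [-243, -81] → [-367, -113]
step 6: [-367, -113] + [-729, -243] → [-1096, -356]

[-1096, -356]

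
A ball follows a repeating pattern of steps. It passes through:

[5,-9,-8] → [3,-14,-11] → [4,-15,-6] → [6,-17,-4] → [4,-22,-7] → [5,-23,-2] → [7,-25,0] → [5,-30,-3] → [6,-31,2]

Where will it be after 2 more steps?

[6,-38,1]

The moves between consecutive positions are [-2,-5,-3], [+1,-1,+5], [+2,-2,+2], [-2,-5,-3], [+1,-1,+5], [+2,-2,+2], [-2,-5,-3], [+1,-1,+5]; they repeat the 3-cycle [[-2,-5,-3], [+1,-1,+5], [+2,-2,+2]].
step 9: apply [+2,-2,+2] → [8,-33,4]
step 10: apply [-2,-5,-3] → [6,-38,1]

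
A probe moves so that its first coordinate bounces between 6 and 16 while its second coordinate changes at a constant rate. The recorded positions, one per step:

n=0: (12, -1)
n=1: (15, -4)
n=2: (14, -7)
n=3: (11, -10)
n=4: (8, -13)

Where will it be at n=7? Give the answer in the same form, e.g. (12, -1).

(13, -22)

The first coordinate reflects between 6 and 16, moving 3 per step.
  step 5: 8 → 7
  step 6: 7 → 10
  step 7: 10 → 13
The second coordinate changes by -3 each step: at step 7 it is -22.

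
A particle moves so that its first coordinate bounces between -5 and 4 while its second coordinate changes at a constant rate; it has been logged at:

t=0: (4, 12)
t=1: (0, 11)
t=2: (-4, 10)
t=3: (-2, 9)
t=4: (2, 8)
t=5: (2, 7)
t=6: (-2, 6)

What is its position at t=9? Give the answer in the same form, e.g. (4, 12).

(4, 3)

The first coordinate reflects between -5 and 4, moving 4 per step.
  step 7: -2 → -4
  step 8: -4 → 0
  step 9: 0 → 4
The second coordinate changes by -1 each step: at step 9 it is 3.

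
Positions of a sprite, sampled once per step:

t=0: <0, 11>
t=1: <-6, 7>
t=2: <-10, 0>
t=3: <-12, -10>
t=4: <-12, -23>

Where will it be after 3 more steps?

First differences are <-6, -4>, <-4, -7>, <-2, -10>, <+0, -13>; their common second difference is <+2, -3> (constant acceleration).
step 5: <-12, -23> + <+2, -16> → <-10, -39>
step 6: <-10, -39> + <+4, -19> → <-6, -58>
step 7: <-6, -58> + <+6, -22> → <0, -80>

<0, -80>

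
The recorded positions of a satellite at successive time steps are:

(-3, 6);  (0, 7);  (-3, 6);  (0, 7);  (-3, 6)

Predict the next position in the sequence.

Step-to-step displacements: (+3, +1), (-3, -1), (+3, +1), (-3, -1); each is -1× the previous.
step 5: (-3, 6) + (+3, +1) → (0, 7)

(0, 7)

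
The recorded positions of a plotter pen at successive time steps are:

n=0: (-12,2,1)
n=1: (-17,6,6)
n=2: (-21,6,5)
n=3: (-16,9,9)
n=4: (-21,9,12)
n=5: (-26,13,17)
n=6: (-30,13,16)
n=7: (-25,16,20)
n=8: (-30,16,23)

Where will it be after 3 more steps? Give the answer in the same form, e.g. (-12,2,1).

Differencing gives (-5,+4,+5), (-4,+0,-1), (+5,+3,+4), (-5,+0,+3), (-5,+4,+5), (-4,+0,-1), (+5,+3,+4), (-5,+0,+3). This is the pattern (-5,+4,+5), (-4,+0,-1), (+5,+3,+4), (-5,+0,+3) repeated.
step 9: apply (-5,+4,+5) → (-35,20,28)
step 10: apply (-4,+0,-1) → (-39,20,27)
step 11: apply (+5,+3,+4) → (-34,23,31)

(-34,23,31)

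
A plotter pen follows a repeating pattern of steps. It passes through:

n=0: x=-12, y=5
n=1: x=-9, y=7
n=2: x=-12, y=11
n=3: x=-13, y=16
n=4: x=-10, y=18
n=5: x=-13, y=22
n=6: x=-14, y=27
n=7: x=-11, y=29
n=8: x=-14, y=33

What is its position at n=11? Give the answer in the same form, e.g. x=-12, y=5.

Differencing gives (+3, +2), (-3, +4), (-1, +5), (+3, +2), (-3, +4), (-1, +5), (+3, +2), (-3, +4). This is the pattern (+3, +2), (-3, +4), (-1, +5) repeated.
step 9: apply (-1, +5) → x=-15, y=38
step 10: apply (+3, +2) → x=-12, y=40
step 11: apply (-3, +4) → x=-15, y=44

x=-15, y=44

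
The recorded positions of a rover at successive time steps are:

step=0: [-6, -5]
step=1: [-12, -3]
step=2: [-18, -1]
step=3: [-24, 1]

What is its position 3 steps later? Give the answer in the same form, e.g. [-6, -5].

The position changes by [-6, +2] every step.
step 4: [-24, 1] + [-6, +2] → [-30, 3]
step 5: [-30, 3] + [-6, +2] → [-36, 5]
step 6: [-36, 5] + [-6, +2] → [-42, 7]

[-42, 7]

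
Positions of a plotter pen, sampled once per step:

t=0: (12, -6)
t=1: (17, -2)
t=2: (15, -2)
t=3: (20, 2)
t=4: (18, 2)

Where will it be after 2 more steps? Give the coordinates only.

Step-to-step displacements: (+5, +4), (-2, +0), (+5, +4), (-2, +0) — a repeating cycle of length 2.
step 5: apply (+5, +4) → (23, 6)
step 6: apply (-2, +0) → (21, 6)

(21, 6)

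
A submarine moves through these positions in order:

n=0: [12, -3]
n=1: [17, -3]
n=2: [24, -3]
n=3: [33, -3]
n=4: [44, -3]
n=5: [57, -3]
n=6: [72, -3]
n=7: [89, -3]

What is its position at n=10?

[152, -3]

Successive displacements: [+5, +0], [+7, +0], [+9, +0], [+11, +0], [+13, +0], [+15, +0], [+17, +0] — each changes by [+2, +0].
step 8: [89, -3] + [+19, +0] → [108, -3]
step 9: [108, -3] + [+21, +0] → [129, -3]
step 10: [129, -3] + [+23, +0] → [152, -3]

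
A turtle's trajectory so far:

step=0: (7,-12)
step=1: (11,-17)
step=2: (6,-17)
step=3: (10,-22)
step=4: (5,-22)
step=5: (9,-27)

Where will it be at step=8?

Differencing gives (+4,-5), (-5,+0), (+4,-5), (-5,+0), (+4,-5). This is the pattern (+4,-5), (-5,+0) repeated.
step 6: apply (-5,+0) → (4,-27)
step 7: apply (+4,-5) → (8,-32)
step 8: apply (-5,+0) → (3,-32)

(3,-32)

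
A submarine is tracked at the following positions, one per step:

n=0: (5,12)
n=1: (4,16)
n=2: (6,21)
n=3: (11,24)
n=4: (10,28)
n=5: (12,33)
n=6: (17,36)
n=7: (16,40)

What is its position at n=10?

(22,52)

The moves between consecutive positions are (-1,+4), (+2,+5), (+5,+3), (-1,+4), (+2,+5), (+5,+3), (-1,+4); they repeat the 3-cycle [(-1,+4), (+2,+5), (+5,+3)].
step 8: apply (+2,+5) → (18,45)
step 9: apply (+5,+3) → (23,48)
step 10: apply (-1,+4) → (22,52)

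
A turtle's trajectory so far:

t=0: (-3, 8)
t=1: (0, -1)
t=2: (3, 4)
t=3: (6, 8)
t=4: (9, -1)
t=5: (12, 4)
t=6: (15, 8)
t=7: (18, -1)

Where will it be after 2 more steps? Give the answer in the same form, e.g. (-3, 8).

(24, 8)

The first coordinate changes by +3 each step, so at step 9 it is -3 + 9·(3) = 24.
The second coordinate repeats the cycle [8, -1, 4] with period 3; step 9 mod 3 = 0, giving 8.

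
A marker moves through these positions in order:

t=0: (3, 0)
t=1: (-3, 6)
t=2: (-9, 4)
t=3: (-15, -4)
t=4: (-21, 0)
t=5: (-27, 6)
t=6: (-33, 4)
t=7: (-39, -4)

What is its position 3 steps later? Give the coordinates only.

(-57, 4)

First: linear, -6 per step → -57 at step 10.
Second: cycles through 0, 6, 4, -4 every 4 steps. Step 10 lands at position 2 of the cycle → 4.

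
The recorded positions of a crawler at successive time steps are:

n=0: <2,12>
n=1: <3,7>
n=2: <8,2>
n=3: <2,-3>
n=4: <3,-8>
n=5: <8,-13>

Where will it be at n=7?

<3,-23>

First: cycles through 2, 3, 8 every 3 steps. Step 7 lands at position 1 of the cycle → 3.
Second: linear, -5 per step → -23 at step 7.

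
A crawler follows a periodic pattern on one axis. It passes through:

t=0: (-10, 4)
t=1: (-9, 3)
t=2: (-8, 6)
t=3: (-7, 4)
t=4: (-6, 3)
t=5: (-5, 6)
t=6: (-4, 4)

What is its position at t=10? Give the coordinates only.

(0, 3)

First: linear, +1 per step → 0 at step 10.
Second: cycles through 4, 3, 6 every 3 steps. Step 10 lands at position 1 of the cycle → 3.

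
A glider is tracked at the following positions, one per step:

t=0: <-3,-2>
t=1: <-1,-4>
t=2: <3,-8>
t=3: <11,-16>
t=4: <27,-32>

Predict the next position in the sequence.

<59,-64>

The jumps are <+2,-2>, <+4,-4>, <+8,-8>, <+16,-16> — a geometric progression with ratio 2.
step 5: <27,-32> + <+32,-32> → <59,-64>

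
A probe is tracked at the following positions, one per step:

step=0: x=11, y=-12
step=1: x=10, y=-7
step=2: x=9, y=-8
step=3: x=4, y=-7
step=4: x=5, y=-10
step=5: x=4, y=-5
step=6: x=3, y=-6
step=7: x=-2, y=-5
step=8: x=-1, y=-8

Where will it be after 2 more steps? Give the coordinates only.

x=-3, y=-4

The moves between consecutive positions are (-1, +5), (-1, -1), (-5, +1), (+1, -3), (-1, +5), (-1, -1), (-5, +1), (+1, -3); they repeat the 4-cycle [(-1, +5), (-1, -1), (-5, +1), (+1, -3)].
step 9: apply (-1, +5) → x=-2, y=-3
step 10: apply (-1, -1) → x=-3, y=-4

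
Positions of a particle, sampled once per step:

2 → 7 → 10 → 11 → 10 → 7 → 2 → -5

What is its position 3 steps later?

First differences are +5, +3, +1, -1, -3, -5, -7; their common second difference is -2 (constant acceleration).
step 8: -5 − 9 → -14
step 9: -14 − 11 → -25
step 10: -25 − 13 → -38

-38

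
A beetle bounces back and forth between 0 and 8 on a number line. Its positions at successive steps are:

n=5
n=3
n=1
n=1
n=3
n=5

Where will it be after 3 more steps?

n=5

The value travels 2 per step and bounces off the walls at 0 and 8.
  step 6: 5 → 7
  step 7: 7 → 7
  step 8: 7 → 5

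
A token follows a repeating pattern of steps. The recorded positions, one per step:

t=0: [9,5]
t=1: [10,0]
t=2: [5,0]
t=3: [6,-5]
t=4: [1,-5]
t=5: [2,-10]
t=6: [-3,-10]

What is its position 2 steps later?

Step-to-step displacements: [+1,-5], [-5,+0], [+1,-5], [-5,+0], [+1,-5], [-5,+0] — a repeating cycle of length 2.
step 7: apply [+1,-5] → [-2,-15]
step 8: apply [-5,+0] → [-7,-15]

[-7,-15]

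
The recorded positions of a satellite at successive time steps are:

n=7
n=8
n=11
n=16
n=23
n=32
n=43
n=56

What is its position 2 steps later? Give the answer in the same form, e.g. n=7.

n=88

First differences are +1, +3, +5, +7, +9, +11, +13; their common second difference is +2 (constant acceleration).
step 8: 56 + 15 → n=71
step 9: 71 + 17 → n=88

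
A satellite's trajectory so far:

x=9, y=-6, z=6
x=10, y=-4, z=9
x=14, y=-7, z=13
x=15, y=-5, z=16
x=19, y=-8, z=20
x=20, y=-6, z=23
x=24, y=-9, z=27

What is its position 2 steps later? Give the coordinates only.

x=29, y=-10, z=34

The moves between consecutive positions are (+1,+2,+3), (+4,-3,+4), (+1,+2,+3), (+4,-3,+4), (+1,+2,+3), (+4,-3,+4); they repeat the 2-cycle [(+1,+2,+3), (+4,-3,+4)].
step 7: apply (+1,+2,+3) → x=25, y=-7, z=30
step 8: apply (+4,-3,+4) → x=29, y=-10, z=34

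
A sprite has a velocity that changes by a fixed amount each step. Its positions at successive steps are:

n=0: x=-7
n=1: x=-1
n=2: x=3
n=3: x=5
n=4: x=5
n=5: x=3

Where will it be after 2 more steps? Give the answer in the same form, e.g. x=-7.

First differences are +6, +4, +2, +0, -2; their common second difference is -2 (constant acceleration).
step 6: 3 − 4 → x=-1
step 7: -1 − 6 → x=-7

x=-7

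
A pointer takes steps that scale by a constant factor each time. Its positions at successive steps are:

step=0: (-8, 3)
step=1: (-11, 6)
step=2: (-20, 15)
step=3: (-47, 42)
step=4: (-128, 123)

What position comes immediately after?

Step-to-step displacements: (-3, +3), (-9, +9), (-27, +27), (-81, +81); each is 3× the previous.
step 5: (-128, 123) + (-243, +243) → (-371, 366)

(-371, 366)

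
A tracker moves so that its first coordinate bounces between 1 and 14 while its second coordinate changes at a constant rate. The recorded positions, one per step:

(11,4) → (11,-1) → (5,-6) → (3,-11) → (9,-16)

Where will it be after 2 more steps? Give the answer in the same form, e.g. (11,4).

The first coordinate reflects between 1 and 14, moving 6 per step.
  step 5: 9 → 13
  step 6: 13 → 7
The second coordinate changes by -5 each step: at step 6 it is -26.

(7,-26)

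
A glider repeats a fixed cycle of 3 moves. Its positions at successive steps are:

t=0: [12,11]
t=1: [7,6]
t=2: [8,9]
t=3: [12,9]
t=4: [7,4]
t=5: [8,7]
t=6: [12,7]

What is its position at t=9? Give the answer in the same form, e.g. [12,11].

[12,5]

Step-to-step displacements: [-5,-5], [+1,+3], [+4,+0], [-5,-5], [+1,+3], [+4,+0] — a repeating cycle of length 3.
step 7: apply [-5,-5] → [7,2]
step 8: apply [+1,+3] → [8,5]
step 9: apply [+4,+0] → [12,5]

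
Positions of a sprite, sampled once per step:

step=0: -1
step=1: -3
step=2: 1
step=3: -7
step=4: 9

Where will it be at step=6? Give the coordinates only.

The jumps are -2, +4, -8, +16 — a geometric progression with ratio -2.
step 5: 9 − 32 → -23
step 6: -23 + 64 → 41

41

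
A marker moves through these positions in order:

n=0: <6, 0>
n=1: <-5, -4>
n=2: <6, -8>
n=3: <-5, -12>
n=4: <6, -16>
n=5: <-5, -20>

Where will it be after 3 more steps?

<6, -32>

The first coordinate repeats the cycle [6, -5] with period 2; step 8 mod 2 = 0, giving 6.
The second coordinate changes by -4 each step, so at step 8 it is 0 + 8·(-4) = -32.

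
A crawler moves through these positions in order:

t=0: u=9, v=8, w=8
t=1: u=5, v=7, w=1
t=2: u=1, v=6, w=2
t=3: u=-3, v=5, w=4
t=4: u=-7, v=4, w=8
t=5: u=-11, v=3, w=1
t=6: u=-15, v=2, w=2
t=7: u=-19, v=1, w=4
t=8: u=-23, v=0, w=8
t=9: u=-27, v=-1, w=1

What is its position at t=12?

u=-39, v=-4, w=8

U: linear, -4 per step → -39 at step 12.
V: linear, -1 per step → -4 at step 12.
W: cycles through 8, 1, 2, 4 every 4 steps. Step 12 lands at position 0 of the cycle → 8.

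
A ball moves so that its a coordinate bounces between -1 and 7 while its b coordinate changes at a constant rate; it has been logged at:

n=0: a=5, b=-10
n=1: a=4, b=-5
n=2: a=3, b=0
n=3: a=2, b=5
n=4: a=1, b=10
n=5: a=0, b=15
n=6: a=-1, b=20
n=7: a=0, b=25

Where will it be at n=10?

The a coordinate reflects between -1 and 7, moving 1 per step.
  step 8: 0 → 1
  step 9: 1 → 2
  step 10: 2 → 3
The b coordinate changes by +5 each step: at step 10 it is 40.

a=3, b=40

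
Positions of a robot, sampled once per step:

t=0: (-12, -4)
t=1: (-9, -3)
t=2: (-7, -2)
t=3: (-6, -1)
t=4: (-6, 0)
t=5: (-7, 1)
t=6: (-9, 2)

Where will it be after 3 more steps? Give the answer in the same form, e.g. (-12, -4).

Taking differences between consecutive positions: (+3, +1), (+2, +1), (+1, +1), (+0, +1), (-1, +1), (-2, +1). These grow by (-1, +0) each step.
step 7: (-9, 2) + (-3, +1) → (-12, 3)
step 8: (-12, 3) + (-4, +1) → (-16, 4)
step 9: (-16, 4) + (-5, +1) → (-21, 5)

(-21, 5)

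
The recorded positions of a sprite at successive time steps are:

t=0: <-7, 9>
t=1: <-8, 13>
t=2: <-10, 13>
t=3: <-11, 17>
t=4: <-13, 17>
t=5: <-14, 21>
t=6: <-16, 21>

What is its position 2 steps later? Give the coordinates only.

<-19, 25>

Differencing gives <-1, +4>, <-2, +0>, <-1, +4>, <-2, +0>, <-1, +4>, <-2, +0>. This is the pattern <-1, +4>, <-2, +0> repeated.
step 7: apply <-1, +4> → <-17, 25>
step 8: apply <-2, +0> → <-19, 25>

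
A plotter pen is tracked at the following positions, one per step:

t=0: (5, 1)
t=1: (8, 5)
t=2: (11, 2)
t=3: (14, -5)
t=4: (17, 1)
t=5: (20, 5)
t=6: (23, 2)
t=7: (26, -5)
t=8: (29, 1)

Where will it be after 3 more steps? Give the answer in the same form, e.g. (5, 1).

First: linear, +3 per step → 38 at step 11.
Second: cycles through 1, 5, 2, -5 every 4 steps. Step 11 lands at position 3 of the cycle → -5.

(38, -5)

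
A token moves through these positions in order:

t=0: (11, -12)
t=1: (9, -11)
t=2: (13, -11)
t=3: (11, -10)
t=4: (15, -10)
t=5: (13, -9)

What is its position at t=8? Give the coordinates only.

(19, -8)

Step-to-step displacements: (-2, +1), (+4, +0), (-2, +1), (+4, +0), (-2, +1) — a repeating cycle of length 2.
step 6: apply (+4, +0) → (17, -9)
step 7: apply (-2, +1) → (15, -8)
step 8: apply (+4, +0) → (19, -8)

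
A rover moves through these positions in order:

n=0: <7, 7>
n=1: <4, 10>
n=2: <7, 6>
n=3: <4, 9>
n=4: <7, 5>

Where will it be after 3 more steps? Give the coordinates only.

<4, 7>

Step-to-step displacements: <-3, +3>, <+3, -4>, <-3, +3>, <+3, -4> — a repeating cycle of length 2.
step 5: apply <-3, +3> → <4, 8>
step 6: apply <+3, -4> → <7, 4>
step 7: apply <-3, +3> → <4, 7>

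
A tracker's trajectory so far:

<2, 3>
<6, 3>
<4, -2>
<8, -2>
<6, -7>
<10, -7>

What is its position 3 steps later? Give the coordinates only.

<10, -17>

Differencing gives <+4, +0>, <-2, -5>, <+4, +0>, <-2, -5>, <+4, +0>. This is the pattern <+4, +0>, <-2, -5> repeated.
step 6: apply <-2, -5> → <8, -12>
step 7: apply <+4, +0> → <12, -12>
step 8: apply <-2, -5> → <10, -17>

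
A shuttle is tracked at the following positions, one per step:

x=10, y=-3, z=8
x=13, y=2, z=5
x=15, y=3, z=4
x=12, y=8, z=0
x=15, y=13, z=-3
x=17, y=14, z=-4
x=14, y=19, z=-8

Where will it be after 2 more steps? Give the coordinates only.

The moves between consecutive positions are (+3, +5, -3), (+2, +1, -1), (-3, +5, -4), (+3, +5, -3), (+2, +1, -1), (-3, +5, -4); they repeat the 3-cycle [(+3, +5, -3), (+2, +1, -1), (-3, +5, -4)].
step 7: apply (+3, +5, -3) → x=17, y=24, z=-11
step 8: apply (+2, +1, -1) → x=19, y=25, z=-12

x=19, y=25, z=-12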